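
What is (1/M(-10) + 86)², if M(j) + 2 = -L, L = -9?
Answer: 363609/49 ≈ 7420.6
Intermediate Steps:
M(j) = 7 (M(j) = -2 - 1*(-9) = -2 + 9 = 7)
(1/M(-10) + 86)² = (1/7 + 86)² = (⅐ + 86)² = (603/7)² = 363609/49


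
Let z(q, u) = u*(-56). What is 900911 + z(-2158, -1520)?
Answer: 986031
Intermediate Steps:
z(q, u) = -56*u
900911 + z(-2158, -1520) = 900911 - 56*(-1520) = 900911 + 85120 = 986031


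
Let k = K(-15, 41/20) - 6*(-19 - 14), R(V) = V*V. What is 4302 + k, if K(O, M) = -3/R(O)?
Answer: 337499/75 ≈ 4500.0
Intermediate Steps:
R(V) = V²
K(O, M) = -3/O²
k = 14849/75 (k = -3/(-15)² - 6*(-19 - 14) = -3*1/225 - 6*(-33) = -1/75 + 198 = 14849/75 ≈ 197.99)
4302 + k = 4302 + 14849/75 = 337499/75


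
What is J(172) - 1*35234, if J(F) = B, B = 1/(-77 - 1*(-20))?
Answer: -2008339/57 ≈ -35234.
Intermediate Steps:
B = -1/57 (B = 1/(-77 + 20) = 1/(-57) = -1/57 ≈ -0.017544)
J(F) = -1/57
J(172) - 1*35234 = -1/57 - 1*35234 = -1/57 - 35234 = -2008339/57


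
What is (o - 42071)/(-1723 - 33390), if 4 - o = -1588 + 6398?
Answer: 46877/35113 ≈ 1.3350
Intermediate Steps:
o = -4806 (o = 4 - (-1588 + 6398) = 4 - 1*4810 = 4 - 4810 = -4806)
(o - 42071)/(-1723 - 33390) = (-4806 - 42071)/(-1723 - 33390) = -46877/(-35113) = -46877*(-1/35113) = 46877/35113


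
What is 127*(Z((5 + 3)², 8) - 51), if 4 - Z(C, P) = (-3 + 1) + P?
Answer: -6731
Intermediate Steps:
Z(C, P) = 6 - P (Z(C, P) = 4 - ((-3 + 1) + P) = 4 - (-2 + P) = 4 + (2 - P) = 6 - P)
127*(Z((5 + 3)², 8) - 51) = 127*((6 - 1*8) - 51) = 127*((6 - 8) - 51) = 127*(-2 - 51) = 127*(-53) = -6731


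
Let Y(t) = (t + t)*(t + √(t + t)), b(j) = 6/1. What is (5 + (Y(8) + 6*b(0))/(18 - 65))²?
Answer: 49/2209 ≈ 0.022182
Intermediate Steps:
b(j) = 6 (b(j) = 6*1 = 6)
Y(t) = 2*t*(t + √2*√t) (Y(t) = (2*t)*(t + √(2*t)) = (2*t)*(t + √2*√t) = 2*t*(t + √2*√t))
(5 + (Y(8) + 6*b(0))/(18 - 65))² = (5 + ((2*8² + 2*√2*8^(3/2)) + 6*6)/(18 - 65))² = (5 + ((2*64 + 2*√2*(16*√2)) + 36)/(-47))² = (5 + ((128 + 64) + 36)*(-1/47))² = (5 + (192 + 36)*(-1/47))² = (5 + 228*(-1/47))² = (5 - 228/47)² = (7/47)² = 49/2209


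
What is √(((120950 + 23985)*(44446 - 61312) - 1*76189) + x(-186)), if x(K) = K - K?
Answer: I*√2444549899 ≈ 49442.0*I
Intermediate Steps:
x(K) = 0
√(((120950 + 23985)*(44446 - 61312) - 1*76189) + x(-186)) = √(((120950 + 23985)*(44446 - 61312) - 1*76189) + 0) = √((144935*(-16866) - 76189) + 0) = √((-2444473710 - 76189) + 0) = √(-2444549899 + 0) = √(-2444549899) = I*√2444549899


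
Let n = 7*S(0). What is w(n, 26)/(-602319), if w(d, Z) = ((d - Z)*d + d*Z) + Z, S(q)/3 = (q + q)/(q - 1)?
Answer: -26/602319 ≈ -4.3167e-5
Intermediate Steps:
S(q) = 6*q/(-1 + q) (S(q) = 3*((q + q)/(q - 1)) = 3*((2*q)/(-1 + q)) = 3*(2*q/(-1 + q)) = 6*q/(-1 + q))
n = 0 (n = 7*(6*0/(-1 + 0)) = 7*(6*0/(-1)) = 7*(6*0*(-1)) = 7*0 = 0)
w(d, Z) = Z + Z*d + d*(d - Z) (w(d, Z) = (d*(d - Z) + Z*d) + Z = (Z*d + d*(d - Z)) + Z = Z + Z*d + d*(d - Z))
w(n, 26)/(-602319) = (26 + 0²)/(-602319) = (26 + 0)*(-1/602319) = 26*(-1/602319) = -26/602319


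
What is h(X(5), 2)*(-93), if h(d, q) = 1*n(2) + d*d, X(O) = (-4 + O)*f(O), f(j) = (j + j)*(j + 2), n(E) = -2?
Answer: -455514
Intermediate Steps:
f(j) = 2*j*(2 + j) (f(j) = (2*j)*(2 + j) = 2*j*(2 + j))
X(O) = 2*O*(-4 + O)*(2 + O) (X(O) = (-4 + O)*(2*O*(2 + O)) = 2*O*(-4 + O)*(2 + O))
h(d, q) = -2 + d² (h(d, q) = 1*(-2) + d*d = -2 + d²)
h(X(5), 2)*(-93) = (-2 + (2*5*(-4 + 5)*(2 + 5))²)*(-93) = (-2 + (2*5*1*7)²)*(-93) = (-2 + 70²)*(-93) = (-2 + 4900)*(-93) = 4898*(-93) = -455514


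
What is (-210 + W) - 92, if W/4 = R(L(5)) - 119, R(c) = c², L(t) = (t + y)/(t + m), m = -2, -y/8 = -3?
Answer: -3638/9 ≈ -404.22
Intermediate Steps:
y = 24 (y = -8*(-3) = 24)
L(t) = (24 + t)/(-2 + t) (L(t) = (t + 24)/(t - 2) = (24 + t)/(-2 + t))
W = -920/9 (W = 4*(((24 + 5)/(-2 + 5))² - 119) = 4*((29/3)² - 119) = 4*(841/9 - 119) = 4*(-230/9) = -920/9 ≈ -102.22)
(-210 + W) - 92 = (-210 - 920/9) - 92 = -2810/9 - 92 = -3638/9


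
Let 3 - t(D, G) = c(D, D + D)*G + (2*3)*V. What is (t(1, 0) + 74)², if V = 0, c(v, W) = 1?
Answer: 5929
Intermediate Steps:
t(D, G) = 3 - G (t(D, G) = 3 - (1*G + (2*3)*0) = 3 - (G + 6*0) = 3 - (G + 0) = 3 - G)
(t(1, 0) + 74)² = ((3 - 1*0) + 74)² = ((3 + 0) + 74)² = (3 + 74)² = 77² = 5929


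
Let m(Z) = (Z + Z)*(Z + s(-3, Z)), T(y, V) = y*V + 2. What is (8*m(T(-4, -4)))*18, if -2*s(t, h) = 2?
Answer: 88128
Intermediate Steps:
T(y, V) = 2 + V*y (T(y, V) = V*y + 2 = 2 + V*y)
s(t, h) = -1 (s(t, h) = -½*2 = -1)
m(Z) = 2*Z*(-1 + Z) (m(Z) = (Z + Z)*(Z - 1) = (2*Z)*(-1 + Z) = 2*Z*(-1 + Z))
(8*m(T(-4, -4)))*18 = (8*(2*(2 - 4*(-4))*(-1 + (2 - 4*(-4)))))*18 = (8*(2*(2 + 16)*(-1 + (2 + 16))))*18 = (8*(2*18*(-1 + 18)))*18 = (8*(2*18*17))*18 = (8*612)*18 = 4896*18 = 88128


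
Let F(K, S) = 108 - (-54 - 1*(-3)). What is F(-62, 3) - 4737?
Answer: -4578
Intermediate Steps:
F(K, S) = 159 (F(K, S) = 108 - (-54 + 3) = 108 - 1*(-51) = 108 + 51 = 159)
F(-62, 3) - 4737 = 159 - 4737 = -4578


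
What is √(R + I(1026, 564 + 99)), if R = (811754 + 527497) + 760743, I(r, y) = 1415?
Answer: √2101409 ≈ 1449.6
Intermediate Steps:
R = 2099994 (R = 1339251 + 760743 = 2099994)
√(R + I(1026, 564 + 99)) = √(2099994 + 1415) = √2101409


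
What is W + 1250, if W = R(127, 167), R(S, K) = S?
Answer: 1377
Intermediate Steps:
W = 127
W + 1250 = 127 + 1250 = 1377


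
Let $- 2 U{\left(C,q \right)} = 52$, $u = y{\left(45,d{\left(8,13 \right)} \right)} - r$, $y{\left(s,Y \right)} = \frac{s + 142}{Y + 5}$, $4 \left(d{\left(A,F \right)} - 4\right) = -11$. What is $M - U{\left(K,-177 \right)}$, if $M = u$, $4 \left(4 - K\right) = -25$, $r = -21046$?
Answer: $\frac{527548}{25} \approx 21102.0$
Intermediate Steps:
$d{\left(A,F \right)} = \frac{5}{4}$ ($d{\left(A,F \right)} = 4 + \frac{1}{4} \left(-11\right) = 4 - \frac{11}{4} = \frac{5}{4}$)
$y{\left(s,Y \right)} = \frac{142 + s}{5 + Y}$
$u = \frac{526898}{25}$ ($u = \frac{142 + 45}{5 + \frac{5}{4}} - -21046 = \frac{1}{\frac{25}{4}} \cdot 187 + 21046 = \frac{4}{25} \cdot 187 + 21046 = \frac{748}{25} + 21046 = \frac{526898}{25} \approx 21076.0$)
$K = \frac{41}{4}$ ($K = 4 - - \frac{25}{4} = 4 + \frac{25}{4} = \frac{41}{4} \approx 10.25$)
$U{\left(C,q \right)} = -26$ ($U{\left(C,q \right)} = \left(- \frac{1}{2}\right) 52 = -26$)
$M = \frac{526898}{25} \approx 21076.0$
$M - U{\left(K,-177 \right)} = \frac{526898}{25} - -26 = \frac{526898}{25} + 26 = \frac{527548}{25}$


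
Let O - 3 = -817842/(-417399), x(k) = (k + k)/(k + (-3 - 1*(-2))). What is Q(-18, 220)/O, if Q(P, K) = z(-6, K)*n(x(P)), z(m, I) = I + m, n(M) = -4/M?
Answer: -565714778/6210117 ≈ -91.096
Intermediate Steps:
x(k) = 2*k/(-1 + k) (x(k) = (2*k)/(k + (-3 + 2)) = (2*k)/(k - 1) = (2*k)/(-1 + k) = 2*k/(-1 + k))
Q(P, K) = -2*(-1 + P)*(-6 + K)/P (Q(P, K) = (K - 6)*(-4*(-1 + P)/(2*P)) = (-6 + K)*(-2*(-1 + P)/P) = -2*(-1 + P)*(-6 + K)/P)
O = 690013/139133 (O = 3 - 817842/(-417399) = 3 - 817842*(-1/417399) = 3 + 272614/139133 = 690013/139133 ≈ 4.9594)
Q(-18, 220)/O = (2*(1 - 1*(-18))*(-6 + 220)/(-18))/(690013/139133) = (2*(-1/18)*(1 + 18)*214)*(139133/690013) = (2*(-1/18)*19*214)*(139133/690013) = -4066/9*139133/690013 = -565714778/6210117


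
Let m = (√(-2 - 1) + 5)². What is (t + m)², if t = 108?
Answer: 16600 + 2600*I*√3 ≈ 16600.0 + 4503.3*I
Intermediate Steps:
m = (5 + I*√3)² (m = (√(-3) + 5)² = (I*√3 + 5)² = (5 + I*√3)² ≈ 22.0 + 17.32*I)
(t + m)² = (108 + (5 + I*√3)²)²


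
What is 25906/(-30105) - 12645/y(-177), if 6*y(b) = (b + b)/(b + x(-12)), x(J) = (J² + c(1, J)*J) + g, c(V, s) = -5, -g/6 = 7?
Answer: -5711694329/1776195 ≈ -3215.7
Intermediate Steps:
g = -42 (g = -6*7 = -42)
x(J) = -42 + J² - 5*J (x(J) = (J² - 5*J) - 42 = -42 + J² - 5*J)
y(b) = b/(3*(162 + b)) (y(b) = ((b + b)/(b + (-42 + (-12)² - 5*(-12))))/6 = ((2*b)/(b + (-42 + 144 + 60)))/6 = ((2*b)/(b + 162))/6 = ((2*b)/(162 + b))/6 = (2*b/(162 + b))/6 = b/(3*(162 + b)))
25906/(-30105) - 12645/y(-177) = 25906/(-30105) - 12645/((⅓)*(-177)/(162 - 177)) = 25906*(-1/30105) - 12645/((⅓)*(-177)/(-15)) = -25906/30105 - 12645/((⅓)*(-177)*(-1/15)) = -25906/30105 - 12645/59/15 = -25906/30105 - 12645*15/59 = -25906/30105 - 189675/59 = -5711694329/1776195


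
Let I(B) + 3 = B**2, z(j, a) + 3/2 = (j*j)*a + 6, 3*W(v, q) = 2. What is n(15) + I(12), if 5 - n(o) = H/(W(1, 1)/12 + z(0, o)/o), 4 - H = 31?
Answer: 3551/16 ≈ 221.94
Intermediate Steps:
W(v, q) = 2/3 (W(v, q) = (1/3)*2 = 2/3)
z(j, a) = 9/2 + a*j**2 (z(j, a) = -3/2 + ((j*j)*a + 6) = -3/2 + (j**2*a + 6) = -3/2 + (a*j**2 + 6) = -3/2 + (6 + a*j**2) = 9/2 + a*j**2)
H = -27 (H = 4 - 1*31 = 4 - 31 = -27)
n(o) = 5 + 27/(1/18 + 9/(2*o)) (n(o) = 5 - (-27)/((2/3)/12 + (9/2 + o*0**2)/o) = 5 - (-27)/((2/3)*(1/12) + (9/2 + o*0)/o) = 5 - (-27)/(1/18 + (9/2 + 0)/o) = 5 - (-27)/(1/18 + 9/(2*o)) = 5 + 27/(1/18 + 9/(2*o)))
I(B) = -3 + B**2
n(15) + I(12) = (405 + 491*15)/(81 + 15) + (-3 + 12**2) = (405 + 7365)/96 + (-3 + 144) = (1/96)*7770 + 141 = 1295/16 + 141 = 3551/16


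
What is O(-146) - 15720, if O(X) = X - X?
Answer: -15720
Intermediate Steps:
O(X) = 0
O(-146) - 15720 = 0 - 15720 = -15720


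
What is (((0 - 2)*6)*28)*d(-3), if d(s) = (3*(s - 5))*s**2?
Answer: 72576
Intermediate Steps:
d(s) = s**2*(-15 + 3*s) (d(s) = (3*(-5 + s))*s**2 = (-15 + 3*s)*s**2 = s**2*(-15 + 3*s))
(((0 - 2)*6)*28)*d(-3) = (((0 - 2)*6)*28)*(3*(-3)**2*(-5 - 3)) = (-2*6*28)*(3*9*(-8)) = -12*28*(-216) = -336*(-216) = 72576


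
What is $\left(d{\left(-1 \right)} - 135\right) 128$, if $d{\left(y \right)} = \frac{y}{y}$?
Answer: $-17152$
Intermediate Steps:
$d{\left(y \right)} = 1$
$\left(d{\left(-1 \right)} - 135\right) 128 = \left(1 - 135\right) 128 = \left(-134\right) 128 = -17152$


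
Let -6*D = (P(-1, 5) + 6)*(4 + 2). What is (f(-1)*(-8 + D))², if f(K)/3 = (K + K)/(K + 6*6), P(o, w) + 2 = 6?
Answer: 11664/1225 ≈ 9.5216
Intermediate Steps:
P(o, w) = 4 (P(o, w) = -2 + 6 = 4)
D = -10 (D = -(4 + 6)*(4 + 2)/6 = -5*6/3 = -⅙*60 = -10)
f(K) = 6*K/(36 + K) (f(K) = 3*((K + K)/(K + 6*6)) = 3*((2*K)/(K + 36)) = 3*((2*K)/(36 + K)) = 3*(2*K/(36 + K)) = 6*K/(36 + K))
(f(-1)*(-8 + D))² = ((6*(-1)/(36 - 1))*(-8 - 10))² = ((6*(-1)/35)*(-18))² = ((6*(-1)*(1/35))*(-18))² = (-6/35*(-18))² = (108/35)² = 11664/1225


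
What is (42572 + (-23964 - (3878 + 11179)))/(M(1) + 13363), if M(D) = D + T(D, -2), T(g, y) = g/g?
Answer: 3551/13365 ≈ 0.26569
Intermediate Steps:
T(g, y) = 1
M(D) = 1 + D (M(D) = D + 1 = 1 + D)
(42572 + (-23964 - (3878 + 11179)))/(M(1) + 13363) = (42572 + (-23964 - (3878 + 11179)))/((1 + 1) + 13363) = (42572 + (-23964 - 1*15057))/(2 + 13363) = (42572 + (-23964 - 15057))/13365 = (42572 - 39021)*(1/13365) = 3551*(1/13365) = 3551/13365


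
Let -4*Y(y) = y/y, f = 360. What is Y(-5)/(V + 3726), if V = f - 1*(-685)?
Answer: -1/19084 ≈ -5.2400e-5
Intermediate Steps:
V = 1045 (V = 360 - 1*(-685) = 360 + 685 = 1045)
Y(y) = -¼ (Y(y) = -y/(4*y) = -¼*1 = -¼)
Y(-5)/(V + 3726) = -¼/(1045 + 3726) = -¼/4771 = (1/4771)*(-¼) = -1/19084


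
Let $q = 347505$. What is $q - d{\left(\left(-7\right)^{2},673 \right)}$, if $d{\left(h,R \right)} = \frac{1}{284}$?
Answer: $\frac{98691419}{284} \approx 3.4751 \cdot 10^{5}$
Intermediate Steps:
$d{\left(h,R \right)} = \frac{1}{284}$
$q - d{\left(\left(-7\right)^{2},673 \right)} = 347505 - \frac{1}{284} = \frac{98691419}{284}$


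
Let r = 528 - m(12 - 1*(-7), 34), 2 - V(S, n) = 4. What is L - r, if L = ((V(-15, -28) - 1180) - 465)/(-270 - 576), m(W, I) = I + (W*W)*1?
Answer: -12319/94 ≈ -131.05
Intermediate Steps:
m(W, I) = I + W**2 (m(W, I) = I + W**2*1 = I + W**2)
V(S, n) = -2 (V(S, n) = 2 - 1*4 = 2 - 4 = -2)
L = 183/94 (L = ((-2 - 1180) - 465)/(-270 - 576) = (-1182 - 465)/(-846) = -1647*(-1/846) = 183/94 ≈ 1.9468)
r = 133 (r = 528 - (34 + (12 - 1*(-7))**2) = 528 - (34 + (12 + 7)**2) = 528 - (34 + 19**2) = 528 - (34 + 361) = 528 - 1*395 = 528 - 395 = 133)
L - r = 183/94 - 1*133 = 183/94 - 133 = -12319/94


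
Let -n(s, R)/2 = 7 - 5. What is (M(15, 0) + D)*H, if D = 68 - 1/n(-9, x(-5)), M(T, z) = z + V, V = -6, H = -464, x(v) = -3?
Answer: -28884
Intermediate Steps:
n(s, R) = -4 (n(s, R) = -2*(7 - 5) = -2*2 = -4)
M(T, z) = -6 + z (M(T, z) = z - 6 = -6 + z)
D = 273/4 (D = 68 - 1/(-4) = 68 - 1*(-¼) = 68 + ¼ = 273/4 ≈ 68.250)
(M(15, 0) + D)*H = ((-6 + 0) + 273/4)*(-464) = (-6 + 273/4)*(-464) = (249/4)*(-464) = -28884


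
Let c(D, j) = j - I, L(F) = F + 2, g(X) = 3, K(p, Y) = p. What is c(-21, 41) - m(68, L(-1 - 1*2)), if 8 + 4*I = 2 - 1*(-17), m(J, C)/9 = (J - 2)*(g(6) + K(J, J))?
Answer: -168543/4 ≈ -42136.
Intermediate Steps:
L(F) = 2 + F
m(J, C) = 9*(-2 + J)*(3 + J) (m(J, C) = 9*((J - 2)*(3 + J)) = 9*((-2 + J)*(3 + J)) = 9*(-2 + J)*(3 + J))
I = 11/4 (I = -2 + (2 - 1*(-17))/4 = -2 + (2 + 17)/4 = -2 + (¼)*19 = -2 + 19/4 = 11/4 ≈ 2.7500)
c(D, j) = -11/4 + j (c(D, j) = j - 1*11/4 = j - 11/4 = -11/4 + j)
c(-21, 41) - m(68, L(-1 - 1*2)) = (-11/4 + 41) - (-54 + 9*68 + 9*68²) = 153/4 - (-54 + 612 + 9*4624) = 153/4 - (-54 + 612 + 41616) = 153/4 - 1*42174 = 153/4 - 42174 = -168543/4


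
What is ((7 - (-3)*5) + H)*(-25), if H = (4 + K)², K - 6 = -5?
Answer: -1175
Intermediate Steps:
K = 1 (K = 6 - 5 = 1)
H = 25 (H = (4 + 1)² = 5² = 25)
((7 - (-3)*5) + H)*(-25) = ((7 - (-3)*5) + 25)*(-25) = ((7 - 1*(-15)) + 25)*(-25) = ((7 + 15) + 25)*(-25) = (22 + 25)*(-25) = 47*(-25) = -1175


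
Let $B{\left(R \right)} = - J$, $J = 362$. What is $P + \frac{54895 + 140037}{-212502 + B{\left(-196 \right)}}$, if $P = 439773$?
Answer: $\frac{23402911235}{53216} \approx 4.3977 \cdot 10^{5}$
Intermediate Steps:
$B{\left(R \right)} = -362$ ($B{\left(R \right)} = \left(-1\right) 362 = -362$)
$P + \frac{54895 + 140037}{-212502 + B{\left(-196 \right)}} = 439773 + \frac{54895 + 140037}{-212502 - 362} = 439773 + \frac{194932}{-212864} = 439773 + 194932 \left(- \frac{1}{212864}\right) = 439773 - \frac{48733}{53216} = \frac{23402911235}{53216}$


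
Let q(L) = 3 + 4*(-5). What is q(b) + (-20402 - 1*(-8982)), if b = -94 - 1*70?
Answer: -11437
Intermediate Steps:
b = -164 (b = -94 - 70 = -164)
q(L) = -17 (q(L) = 3 - 20 = -17)
q(b) + (-20402 - 1*(-8982)) = -17 + (-20402 - 1*(-8982)) = -17 + (-20402 + 8982) = -17 - 11420 = -11437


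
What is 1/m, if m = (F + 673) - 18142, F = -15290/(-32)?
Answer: -16/271859 ≈ -5.8854e-5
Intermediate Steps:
F = 7645/16 (F = -15290*(-1/32) = 7645/16 ≈ 477.81)
m = -271859/16 (m = (7645/16 + 673) - 18142 = 18413/16 - 18142 = -271859/16 ≈ -16991.)
1/m = 1/(-271859/16) = -16/271859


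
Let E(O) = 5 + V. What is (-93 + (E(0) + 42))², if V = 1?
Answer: 2025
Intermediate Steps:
E(O) = 6 (E(O) = 5 + 1 = 6)
(-93 + (E(0) + 42))² = (-93 + (6 + 42))² = (-93 + 48)² = (-45)² = 2025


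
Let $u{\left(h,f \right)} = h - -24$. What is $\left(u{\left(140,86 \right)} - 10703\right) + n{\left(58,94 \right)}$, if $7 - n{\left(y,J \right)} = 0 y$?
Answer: $-10532$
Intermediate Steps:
$n{\left(y,J \right)} = 7$ ($n{\left(y,J \right)} = 7 - 0 y = 7 - 0 = 7 + 0 = 7$)
$u{\left(h,f \right)} = 24 + h$ ($u{\left(h,f \right)} = h + 24 = 24 + h$)
$\left(u{\left(140,86 \right)} - 10703\right) + n{\left(58,94 \right)} = \left(\left(24 + 140\right) - 10703\right) + 7 = \left(164 - 10703\right) + 7 = -10539 + 7 = -10532$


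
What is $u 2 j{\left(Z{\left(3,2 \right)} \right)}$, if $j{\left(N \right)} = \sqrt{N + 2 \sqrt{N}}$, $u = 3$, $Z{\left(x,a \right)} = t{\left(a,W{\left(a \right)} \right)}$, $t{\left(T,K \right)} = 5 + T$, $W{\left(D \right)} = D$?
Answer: $6 \sqrt{7 + 2 \sqrt{7}} \approx 21.036$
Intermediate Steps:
$Z{\left(x,a \right)} = 5 + a$
$u 2 j{\left(Z{\left(3,2 \right)} \right)} = 3 \cdot 2 \sqrt{\left(5 + 2\right) + 2 \sqrt{5 + 2}} = 6 \sqrt{7 + 2 \sqrt{7}}$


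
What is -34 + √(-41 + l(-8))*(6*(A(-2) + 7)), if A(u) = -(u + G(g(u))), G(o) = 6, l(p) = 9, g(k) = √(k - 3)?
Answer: -34 + 72*I*√2 ≈ -34.0 + 101.82*I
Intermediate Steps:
g(k) = √(-3 + k)
A(u) = -6 - u (A(u) = -(u + 6) = -(6 + u) = -6 - u)
-34 + √(-41 + l(-8))*(6*(A(-2) + 7)) = -34 + √(-41 + 9)*(6*((-6 - 1*(-2)) + 7)) = -34 + √(-32)*(6*((-6 + 2) + 7)) = -34 + (4*I*√2)*(6*(-4 + 7)) = -34 + (4*I*√2)*(6*3) = -34 + (4*I*√2)*18 = -34 + 72*I*√2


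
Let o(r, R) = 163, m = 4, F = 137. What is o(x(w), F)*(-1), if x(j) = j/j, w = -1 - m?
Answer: -163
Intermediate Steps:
w = -5 (w = -1 - 1*4 = -1 - 4 = -5)
x(j) = 1
o(x(w), F)*(-1) = 163*(-1) = -163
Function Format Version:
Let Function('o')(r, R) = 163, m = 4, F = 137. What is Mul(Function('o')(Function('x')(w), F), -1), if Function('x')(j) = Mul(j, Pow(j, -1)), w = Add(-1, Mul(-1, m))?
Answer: -163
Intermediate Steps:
w = -5 (w = Add(-1, Mul(-1, 4)) = Add(-1, -4) = -5)
Function('x')(j) = 1
Mul(Function('o')(Function('x')(w), F), -1) = Mul(163, -1) = -163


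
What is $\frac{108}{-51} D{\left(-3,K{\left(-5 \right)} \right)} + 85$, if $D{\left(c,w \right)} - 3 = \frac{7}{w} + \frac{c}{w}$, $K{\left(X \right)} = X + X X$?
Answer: $\frac{6649}{85} \approx 78.224$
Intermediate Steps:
$K{\left(X \right)} = X + X^{2}$
$D{\left(c,w \right)} = 3 + \frac{7}{w} + \frac{c}{w}$ ($D{\left(c,w \right)} = 3 + \left(\frac{7}{w} + \frac{c}{w}\right) = 3 + \frac{7}{w} + \frac{c}{w}$)
$\frac{108}{-51} D{\left(-3,K{\left(-5 \right)} \right)} + 85 = \frac{108}{-51} \frac{7 - 3 + 3 \left(- 5 \left(1 - 5\right)\right)}{\left(-5\right) \left(1 - 5\right)} + 85 = 108 \left(- \frac{1}{51}\right) \frac{7 - 3 + 3 \left(\left(-5\right) \left(-4\right)\right)}{\left(-5\right) \left(-4\right)} + 85 = - \frac{36 \frac{7 - 3 + 3 \cdot 20}{20}}{17} + 85 = - \frac{36 \frac{7 - 3 + 60}{20}}{17} + 85 = - \frac{36 \cdot \frac{1}{20} \cdot 64}{17} + 85 = \left(- \frac{36}{17}\right) \frac{16}{5} + 85 = - \frac{576}{85} + 85 = \frac{6649}{85}$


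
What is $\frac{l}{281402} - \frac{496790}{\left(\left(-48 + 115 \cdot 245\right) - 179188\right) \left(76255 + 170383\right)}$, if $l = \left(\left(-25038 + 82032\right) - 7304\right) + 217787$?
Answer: $\frac{711830914889819}{748878719135074} \approx 0.95053$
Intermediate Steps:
$l = 267477$ ($l = \left(56994 - 7304\right) + 217787 = 49690 + 217787 = 267477$)
$\frac{l}{281402} - \frac{496790}{\left(\left(-48 + 115 \cdot 245\right) - 179188\right) \left(76255 + 170383\right)} = \frac{267477}{281402} - \frac{496790}{\left(\left(-48 + 115 \cdot 245\right) - 179188\right) \left(76255 + 170383\right)} = 267477 \cdot \frac{1}{281402} - \frac{496790}{\left(\left(-48 + 28175\right) - 179188\right) 246638} = \frac{267477}{281402} - \frac{496790}{\left(28127 - 179188\right) 246638} = \frac{267477}{281402} - \frac{496790}{\left(-151061\right) 246638} = \frac{267477}{281402} - \frac{496790}{-37257382918} = \frac{267477}{281402} - - \frac{35485}{2661241637} = \frac{267477}{281402} + \frac{35485}{2661241637} = \frac{711830914889819}{748878719135074}$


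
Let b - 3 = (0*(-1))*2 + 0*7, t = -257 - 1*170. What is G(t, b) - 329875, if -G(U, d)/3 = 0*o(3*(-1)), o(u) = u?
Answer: -329875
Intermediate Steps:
t = -427 (t = -257 - 170 = -427)
b = 3 (b = 3 + ((0*(-1))*2 + 0*7) = 3 + (0*2 + 0) = 3 + (0 + 0) = 3 + 0 = 3)
G(U, d) = 0 (G(U, d) = -0*3*(-1) = -0*(-3) = -3*0 = 0)
G(t, b) - 329875 = 0 - 329875 = -329875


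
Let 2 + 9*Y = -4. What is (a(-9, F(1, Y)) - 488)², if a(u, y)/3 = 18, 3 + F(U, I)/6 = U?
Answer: 188356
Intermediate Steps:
Y = -⅔ (Y = -2/9 + (⅑)*(-4) = -2/9 - 4/9 = -⅔ ≈ -0.66667)
F(U, I) = -18 + 6*U
a(u, y) = 54 (a(u, y) = 3*18 = 54)
(a(-9, F(1, Y)) - 488)² = (54 - 488)² = (-434)² = 188356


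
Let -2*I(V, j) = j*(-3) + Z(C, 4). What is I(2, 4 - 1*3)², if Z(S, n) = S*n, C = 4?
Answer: 169/4 ≈ 42.250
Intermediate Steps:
I(V, j) = -8 + 3*j/2 (I(V, j) = -(j*(-3) + 4*4)/2 = -(-3*j + 16)/2 = -(16 - 3*j)/2 = -8 + 3*j/2)
I(2, 4 - 1*3)² = (-8 + 3*(4 - 1*3)/2)² = (-8 + 3*(4 - 3)/2)² = (-8 + (3/2)*1)² = (-8 + 3/2)² = (-13/2)² = 169/4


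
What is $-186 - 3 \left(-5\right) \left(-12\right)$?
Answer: $-366$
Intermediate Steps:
$-186 - 3 \left(-5\right) \left(-12\right) = -186 - \left(-15\right) \left(-12\right) = -186 - 180 = -366$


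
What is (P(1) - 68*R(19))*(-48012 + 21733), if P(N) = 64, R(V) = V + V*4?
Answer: 168080484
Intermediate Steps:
R(V) = 5*V (R(V) = V + 4*V = 5*V)
(P(1) - 68*R(19))*(-48012 + 21733) = (64 - 340*19)*(-48012 + 21733) = (64 - 68*95)*(-26279) = (64 - 6460)*(-26279) = -6396*(-26279) = 168080484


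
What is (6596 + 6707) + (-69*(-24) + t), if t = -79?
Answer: 14880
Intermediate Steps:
(6596 + 6707) + (-69*(-24) + t) = (6596 + 6707) + (-69*(-24) - 79) = 13303 + (1656 - 79) = 13303 + 1577 = 14880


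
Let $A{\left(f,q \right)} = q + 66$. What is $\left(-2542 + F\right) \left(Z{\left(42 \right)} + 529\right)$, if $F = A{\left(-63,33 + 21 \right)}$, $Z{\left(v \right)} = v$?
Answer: $-1382962$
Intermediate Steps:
$A{\left(f,q \right)} = 66 + q$
$F = 120$ ($F = 66 + \left(33 + 21\right) = 66 + 54 = 120$)
$\left(-2542 + F\right) \left(Z{\left(42 \right)} + 529\right) = \left(-2542 + 120\right) \left(42 + 529\right) = \left(-2422\right) 571 = -1382962$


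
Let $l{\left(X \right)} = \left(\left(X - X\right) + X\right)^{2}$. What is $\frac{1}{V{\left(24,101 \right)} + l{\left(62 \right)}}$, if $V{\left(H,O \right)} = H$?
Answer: $\frac{1}{3868} \approx 0.00025853$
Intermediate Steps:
$l{\left(X \right)} = X^{2}$ ($l{\left(X \right)} = \left(0 + X\right)^{2} = X^{2}$)
$\frac{1}{V{\left(24,101 \right)} + l{\left(62 \right)}} = \frac{1}{24 + 62^{2}} = \frac{1}{24 + 3844} = \frac{1}{3868}$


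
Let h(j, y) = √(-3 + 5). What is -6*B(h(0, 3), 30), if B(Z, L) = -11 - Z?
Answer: 66 + 6*√2 ≈ 74.485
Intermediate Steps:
h(j, y) = √2
-6*B(h(0, 3), 30) = -6*(-11 - √2) = 66 + 6*√2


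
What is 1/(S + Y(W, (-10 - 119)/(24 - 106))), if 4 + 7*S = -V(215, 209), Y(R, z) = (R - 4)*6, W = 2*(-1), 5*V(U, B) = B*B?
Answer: -5/6423 ≈ -0.00077845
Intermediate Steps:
V(U, B) = B²/5 (V(U, B) = (B*B)/5 = B²/5)
W = -2
Y(R, z) = -24 + 6*R (Y(R, z) = (-4 + R)*6 = -24 + 6*R)
S = -6243/5 (S = -4/7 + (-209²/5)/7 = -4/7 + (-43681/5)/7 = -4/7 + (-1*43681/5)/7 = -4/7 + (⅐)*(-43681/5) = -4/7 - 43681/35 = -6243/5 ≈ -1248.6)
1/(S + Y(W, (-10 - 119)/(24 - 106))) = 1/(-6243/5 + (-24 + 6*(-2))) = 1/(-6243/5 + (-24 - 12)) = 1/(-6243/5 - 36) = 1/(-6423/5) = -5/6423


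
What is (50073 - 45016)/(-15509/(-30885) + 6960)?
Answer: 156185445/214975109 ≈ 0.72653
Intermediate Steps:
(50073 - 45016)/(-15509/(-30885) + 6960) = 5057/(-15509*(-1/30885) + 6960) = 5057/(15509/30885 + 6960) = 5057/(214975109/30885) = 5057*(30885/214975109) = 156185445/214975109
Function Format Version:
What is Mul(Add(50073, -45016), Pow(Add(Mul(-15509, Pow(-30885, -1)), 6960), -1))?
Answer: Rational(156185445, 214975109) ≈ 0.72653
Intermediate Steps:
Mul(Add(50073, -45016), Pow(Add(Mul(-15509, Pow(-30885, -1)), 6960), -1)) = Mul(5057, Pow(Add(Mul(-15509, Rational(-1, 30885)), 6960), -1)) = Mul(5057, Pow(Add(Rational(15509, 30885), 6960), -1)) = Mul(5057, Pow(Rational(214975109, 30885), -1)) = Mul(5057, Rational(30885, 214975109)) = Rational(156185445, 214975109)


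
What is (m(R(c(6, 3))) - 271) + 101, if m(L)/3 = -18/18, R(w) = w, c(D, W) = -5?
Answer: -173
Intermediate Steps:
m(L) = -3 (m(L) = 3*(-18/18) = 3*(-18*1/18) = 3*(-1) = -3)
(m(R(c(6, 3))) - 271) + 101 = (-3 - 271) + 101 = -274 + 101 = -173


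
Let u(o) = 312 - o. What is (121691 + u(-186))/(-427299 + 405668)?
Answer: -122189/21631 ≈ -5.6488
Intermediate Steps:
(121691 + u(-186))/(-427299 + 405668) = (121691 + (312 - 1*(-186)))/(-427299 + 405668) = (121691 + (312 + 186))/(-21631) = (121691 + 498)*(-1/21631) = 122189*(-1/21631) = -122189/21631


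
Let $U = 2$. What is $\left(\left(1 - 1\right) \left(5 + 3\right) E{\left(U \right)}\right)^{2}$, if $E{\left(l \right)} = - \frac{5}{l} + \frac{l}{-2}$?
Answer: $0$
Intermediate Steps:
$E{\left(l \right)} = - \frac{5}{l} - \frac{l}{2}$ ($E{\left(l \right)} = - \frac{5}{l} + l \left(- \frac{1}{2}\right) = - \frac{5}{l} - \frac{l}{2}$)
$\left(\left(1 - 1\right) \left(5 + 3\right) E{\left(U \right)}\right)^{2} = \left(\left(1 - 1\right) \left(5 + 3\right) \left(- \frac{5}{2} - 1\right)\right)^{2} = \left(0 \cdot 8 \left(\left(-5\right) \frac{1}{2} - 1\right)\right)^{2} = \left(0 \cdot 8 \left(- \frac{5}{2} - 1\right)\right)^{2} = \left(0 \cdot 8 \left(- \frac{7}{2}\right)\right)^{2} = \left(0 \left(-28\right)\right)^{2} = 0^{2} = 0$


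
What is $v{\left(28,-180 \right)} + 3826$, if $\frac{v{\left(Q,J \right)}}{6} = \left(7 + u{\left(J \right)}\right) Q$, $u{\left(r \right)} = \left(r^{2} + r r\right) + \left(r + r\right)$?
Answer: $10830922$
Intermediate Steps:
$u{\left(r \right)} = 2 r + 2 r^{2}$ ($u{\left(r \right)} = \left(r^{2} + r^{2}\right) + 2 r = 2 r^{2} + 2 r = 2 r + 2 r^{2}$)
$v{\left(Q,J \right)} = 6 Q \left(7 + 2 J \left(1 + J\right)\right)$ ($v{\left(Q,J \right)} = 6 \left(7 + 2 J \left(1 + J\right)\right) Q = 6 Q \left(7 + 2 J \left(1 + J\right)\right)$)
$v{\left(28,-180 \right)} + 3826 = 6 \cdot 28 \left(7 + 2 \left(-180\right) \left(1 - 180\right)\right) + 3826 = 6 \cdot 28 \left(7 + 2 \left(-180\right) \left(-179\right)\right) + 3826 = 6 \cdot 28 \left(7 + 64440\right) + 3826 = 6 \cdot 28 \cdot 64447 + 3826 = 10827096 + 3826 = 10830922$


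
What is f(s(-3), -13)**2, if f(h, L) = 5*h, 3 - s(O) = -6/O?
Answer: 25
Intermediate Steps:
s(O) = 3 + 6/O (s(O) = 3 - (-6)/O = 3 + 6/O)
f(s(-3), -13)**2 = (5*(3 + 6/(-3)))**2 = (5*(3 + 6*(-1/3)))**2 = (5*(3 - 2))**2 = (5*1)**2 = 5**2 = 25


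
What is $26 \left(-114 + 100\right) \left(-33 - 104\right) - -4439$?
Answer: $54307$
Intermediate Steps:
$26 \left(-114 + 100\right) \left(-33 - 104\right) - -4439 = 26 \left(\left(-14\right) \left(-137\right)\right) + 4439 = 26 \cdot 1918 + 4439 = 49868 + 4439 = 54307$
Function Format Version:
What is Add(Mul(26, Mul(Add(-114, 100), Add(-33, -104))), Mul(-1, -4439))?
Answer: 54307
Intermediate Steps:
Add(Mul(26, Mul(Add(-114, 100), Add(-33, -104))), Mul(-1, -4439)) = Add(Mul(26, Mul(-14, -137)), 4439) = Add(Mul(26, 1918), 4439) = Add(49868, 4439) = 54307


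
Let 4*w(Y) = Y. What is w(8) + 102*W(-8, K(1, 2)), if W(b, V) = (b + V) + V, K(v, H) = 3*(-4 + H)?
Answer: -2038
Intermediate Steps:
w(Y) = Y/4
K(v, H) = -12 + 3*H
W(b, V) = b + 2*V (W(b, V) = (V + b) + V = b + 2*V)
w(8) + 102*W(-8, K(1, 2)) = (1/4)*8 + 102*(-8 + 2*(-12 + 3*2)) = 2 + 102*(-8 + 2*(-12 + 6)) = 2 + 102*(-8 + 2*(-6)) = 2 + 102*(-8 - 12) = 2 + 102*(-20) = 2 - 2040 = -2038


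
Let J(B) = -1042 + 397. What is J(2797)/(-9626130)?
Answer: 43/641742 ≈ 6.7005e-5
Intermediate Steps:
J(B) = -645
J(2797)/(-9626130) = -645/(-9626130) = -645*(-1/9626130) = 43/641742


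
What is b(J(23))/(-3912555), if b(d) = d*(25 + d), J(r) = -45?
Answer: -60/260837 ≈ -0.00023003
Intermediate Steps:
b(J(23))/(-3912555) = -45*(25 - 45)/(-3912555) = -45*(-20)*(-1/3912555) = 900*(-1/3912555) = -60/260837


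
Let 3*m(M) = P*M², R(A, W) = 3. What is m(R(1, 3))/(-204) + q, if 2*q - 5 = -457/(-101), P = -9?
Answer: 33617/6868 ≈ 4.8947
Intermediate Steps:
q = 481/101 (q = 5/2 + (-457/(-101))/2 = 5/2 + (-457*(-1/101))/2 = 5/2 + (½)*(457/101) = 5/2 + 457/202 = 481/101 ≈ 4.7624)
m(M) = -3*M² (m(M) = (-9*M²)/3 = -3*M²)
m(R(1, 3))/(-204) + q = -3*3²/(-204) + 481/101 = -3*9*(-1/204) + 481/101 = -27*(-1/204) + 481/101 = 9/68 + 481/101 = 33617/6868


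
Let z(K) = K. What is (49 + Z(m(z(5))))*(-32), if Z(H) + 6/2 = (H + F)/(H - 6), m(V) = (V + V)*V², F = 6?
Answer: -91840/61 ≈ -1505.6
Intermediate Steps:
m(V) = 2*V³ (m(V) = (2*V)*V² = 2*V³)
Z(H) = -3 + (6 + H)/(-6 + H) (Z(H) = -3 + (H + 6)/(H - 6) = -3 + (6 + H)/(-6 + H))
(49 + Z(m(z(5))))*(-32) = (49 + 2*(12 - 2*5³)/(-6 + 2*5³))*(-32) = (49 + 2*(12 - 2*125)/(-6 + 2*125))*(-32) = (49 + 2*(12 - 1*250)/(-6 + 250))*(-32) = (49 + 2*(12 - 250)/244)*(-32) = (49 + 2*(1/244)*(-238))*(-32) = (49 - 119/61)*(-32) = (2870/61)*(-32) = -91840/61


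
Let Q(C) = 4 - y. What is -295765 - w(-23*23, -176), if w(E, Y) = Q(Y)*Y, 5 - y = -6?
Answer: -296997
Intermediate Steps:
y = 11 (y = 5 - 1*(-6) = 5 + 6 = 11)
Q(C) = -7 (Q(C) = 4 - 1*11 = 4 - 11 = -7)
w(E, Y) = -7*Y
-295765 - w(-23*23, -176) = -295765 - (-7)*(-176) = -295765 - 1*1232 = -295765 - 1232 = -296997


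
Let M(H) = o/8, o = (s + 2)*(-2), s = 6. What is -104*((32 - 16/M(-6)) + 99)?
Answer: -14456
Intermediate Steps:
o = -16 (o = (6 + 2)*(-2) = 8*(-2) = -16)
M(H) = -2 (M(H) = -16/8 = -16*1/8 = -2)
-104*((32 - 16/M(-6)) + 99) = -104*((32 - 16/(-2)) + 99) = -104*((32 - 16*(-1/2)) + 99) = -104*((32 + 8) + 99) = -104*(40 + 99) = -104*139 = -14456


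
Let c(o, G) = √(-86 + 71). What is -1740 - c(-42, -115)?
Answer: -1740 - I*√15 ≈ -1740.0 - 3.873*I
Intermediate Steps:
c(o, G) = I*√15 (c(o, G) = √(-15) = I*√15)
-1740 - c(-42, -115) = -1740 - I*√15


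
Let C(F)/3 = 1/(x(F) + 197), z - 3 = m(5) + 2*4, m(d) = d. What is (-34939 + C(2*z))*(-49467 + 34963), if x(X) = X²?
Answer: 5574307424/11 ≈ 5.0676e+8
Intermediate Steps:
z = 16 (z = 3 + (5 + 2*4) = 3 + (5 + 8) = 3 + 13 = 16)
C(F) = 3/(197 + F²) (C(F) = 3/(F² + 197) = 3/(197 + F²))
(-34939 + C(2*z))*(-49467 + 34963) = (-34939 + 3/(197 + (2*16)²))*(-49467 + 34963) = (-34939 + 3/(197 + 32²))*(-14504) = (-34939 + 3/(197 + 1024))*(-14504) = (-34939 + 3/1221)*(-14504) = (-34939 + 3*(1/1221))*(-14504) = (-34939 + 1/407)*(-14504) = -14220172/407*(-14504) = 5574307424/11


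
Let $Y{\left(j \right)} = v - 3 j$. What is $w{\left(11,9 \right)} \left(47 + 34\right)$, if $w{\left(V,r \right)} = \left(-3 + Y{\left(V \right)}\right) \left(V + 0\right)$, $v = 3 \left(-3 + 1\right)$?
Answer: $-37422$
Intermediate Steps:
$v = -6$ ($v = 3 \left(-2\right) = -6$)
$Y{\left(j \right)} = -6 - 3 j$
$w{\left(V,r \right)} = V \left(-9 - 3 V\right)$ ($w{\left(V,r \right)} = \left(-3 - \left(6 + 3 V\right)\right) \left(V + 0\right) = \left(-9 - 3 V\right) V = V \left(-9 - 3 V\right)$)
$w{\left(11,9 \right)} \left(47 + 34\right) = \left(-3\right) 11 \left(3 + 11\right) \left(47 + 34\right) = \left(-3\right) 11 \cdot 14 \cdot 81 = \left(-462\right) 81 = -37422$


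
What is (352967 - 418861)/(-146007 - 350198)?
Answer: 65894/496205 ≈ 0.13280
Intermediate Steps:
(352967 - 418861)/(-146007 - 350198) = -65894/(-496205) = -65894*(-1/496205) = 65894/496205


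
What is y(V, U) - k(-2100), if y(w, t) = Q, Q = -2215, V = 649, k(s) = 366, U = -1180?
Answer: -2581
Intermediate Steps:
y(w, t) = -2215
y(V, U) - k(-2100) = -2215 - 1*366 = -2215 - 366 = -2581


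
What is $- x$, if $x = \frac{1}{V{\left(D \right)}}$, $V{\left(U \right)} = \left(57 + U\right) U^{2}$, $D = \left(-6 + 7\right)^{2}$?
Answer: $- \frac{1}{58} \approx -0.017241$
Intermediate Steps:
$D = 1$ ($D = 1^{2} = 1$)
$V{\left(U \right)} = U^{2} \left(57 + U\right)$
$x = \frac{1}{58}$ ($x = \frac{1}{1^{2} \left(57 + 1\right)} = \frac{1}{1 \cdot 58} = \frac{1}{58} \approx 0.017241$)
$- x = \left(-1\right) \frac{1}{58} = - \frac{1}{58}$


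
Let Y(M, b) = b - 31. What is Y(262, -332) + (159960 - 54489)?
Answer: 105108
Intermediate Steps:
Y(M, b) = -31 + b
Y(262, -332) + (159960 - 54489) = (-31 - 332) + (159960 - 54489) = -363 + 105471 = 105108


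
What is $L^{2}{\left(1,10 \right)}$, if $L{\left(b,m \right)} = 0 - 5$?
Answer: $25$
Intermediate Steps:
$L{\left(b,m \right)} = -5$ ($L{\left(b,m \right)} = 0 - 5 = -5$)
$L^{2}{\left(1,10 \right)} = \left(-5\right)^{2} = 25$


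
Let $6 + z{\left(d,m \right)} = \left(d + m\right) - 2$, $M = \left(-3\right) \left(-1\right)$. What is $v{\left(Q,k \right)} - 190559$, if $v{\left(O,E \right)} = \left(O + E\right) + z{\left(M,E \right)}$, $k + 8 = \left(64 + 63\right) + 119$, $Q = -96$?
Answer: $-190184$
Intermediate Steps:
$k = 238$ ($k = -8 + \left(\left(64 + 63\right) + 119\right) = -8 + \left(127 + 119\right) = -8 + 246 = 238$)
$M = 3$
$z{\left(d,m \right)} = -8 + d + m$ ($z{\left(d,m \right)} = -6 - \left(2 - d - m\right) = -6 + \left(-2 + d + m\right) = -8 + d + m$)
$v{\left(O,E \right)} = -5 + O + 2 E$ ($v{\left(O,E \right)} = \left(O + E\right) + \left(-8 + 3 + E\right) = \left(E + O\right) + \left(-5 + E\right) = -5 + O + 2 E$)
$v{\left(Q,k \right)} - 190559 = \left(-5 - 96 + 2 \cdot 238\right) - 190559 = \left(-5 - 96 + 476\right) - 190559 = 375 - 190559 = -190184$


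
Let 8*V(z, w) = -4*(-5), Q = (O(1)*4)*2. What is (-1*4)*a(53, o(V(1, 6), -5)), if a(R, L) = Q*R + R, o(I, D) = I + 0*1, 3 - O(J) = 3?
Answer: -212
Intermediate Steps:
O(J) = 0 (O(J) = 3 - 1*3 = 3 - 3 = 0)
Q = 0 (Q = (0*4)*2 = 0*2 = 0)
V(z, w) = 5/2 (V(z, w) = (-4*(-5))/8 = (⅛)*20 = 5/2)
o(I, D) = I (o(I, D) = I + 0 = I)
a(R, L) = R (a(R, L) = 0*R + R = 0 + R = R)
(-1*4)*a(53, o(V(1, 6), -5)) = -1*4*53 = -4*53 = -212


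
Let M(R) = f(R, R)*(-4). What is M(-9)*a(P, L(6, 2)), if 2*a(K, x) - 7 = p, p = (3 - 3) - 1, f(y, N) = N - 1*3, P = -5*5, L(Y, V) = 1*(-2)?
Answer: 144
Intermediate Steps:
L(Y, V) = -2
P = -25
f(y, N) = -3 + N (f(y, N) = N - 3 = -3 + N)
p = -1 (p = 0 - 1 = -1)
M(R) = 12 - 4*R (M(R) = (-3 + R)*(-4) = 12 - 4*R)
a(K, x) = 3 (a(K, x) = 7/2 + (½)*(-1) = 7/2 - ½ = 3)
M(-9)*a(P, L(6, 2)) = (12 - 4*(-9))*3 = (12 + 36)*3 = 48*3 = 144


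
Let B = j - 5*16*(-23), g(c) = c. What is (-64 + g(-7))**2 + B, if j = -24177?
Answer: -17296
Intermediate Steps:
B = -22337 (B = -24177 - 5*16*(-23) = -24177 - 80*(-23) = -24177 - 1*(-1840) = -24177 + 1840 = -22337)
(-64 + g(-7))**2 + B = (-64 - 7)**2 - 22337 = (-71)**2 - 22337 = 5041 - 22337 = -17296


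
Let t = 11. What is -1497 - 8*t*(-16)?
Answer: -89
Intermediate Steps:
-1497 - 8*t*(-16) = -1497 - 8*11*(-16) = -1497 - 88*(-16) = -1497 + 1408 = -89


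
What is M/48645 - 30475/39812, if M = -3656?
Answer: -1628009047/1936654740 ≈ -0.84063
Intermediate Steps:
M/48645 - 30475/39812 = -3656/48645 - 30475/39812 = -1628009047/1936654740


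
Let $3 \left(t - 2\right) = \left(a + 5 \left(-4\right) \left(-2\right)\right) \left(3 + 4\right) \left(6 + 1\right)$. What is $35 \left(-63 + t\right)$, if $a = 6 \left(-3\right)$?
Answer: $\frac{31325}{3} \approx 10442.0$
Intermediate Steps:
$a = -18$
$t = \frac{1084}{3}$ ($t = 2 + \frac{\left(-18 + 5 \left(-4\right) \left(-2\right)\right) \left(3 + 4\right) \left(6 + 1\right)}{3} = 2 + \frac{\left(-18 - -40\right) 7 \cdot 7}{3} = 2 + \frac{\left(-18 + 40\right) 49}{3} = 2 + \frac{22 \cdot 49}{3} = 2 + \frac{1}{3} \cdot 1078 = 2 + \frac{1078}{3} = \frac{1084}{3} \approx 361.33$)
$35 \left(-63 + t\right) = 35 \left(-63 + \frac{1084}{3}\right) = 35 \cdot \frac{895}{3} = \frac{31325}{3}$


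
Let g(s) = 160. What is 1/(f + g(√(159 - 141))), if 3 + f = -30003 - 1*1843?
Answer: -1/31689 ≈ -3.1557e-5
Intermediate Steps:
f = -31849 (f = -3 + (-30003 - 1*1843) = -3 + (-30003 - 1843) = -3 - 31846 = -31849)
1/(f + g(√(159 - 141))) = 1/(-31849 + 160) = 1/(-31689) = -1/31689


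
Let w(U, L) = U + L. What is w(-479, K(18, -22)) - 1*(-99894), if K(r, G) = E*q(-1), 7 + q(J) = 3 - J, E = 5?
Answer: 99400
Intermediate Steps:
q(J) = -4 - J (q(J) = -7 + (3 - J) = -4 - J)
K(r, G) = -15 (K(r, G) = 5*(-4 - 1*(-1)) = 5*(-4 + 1) = 5*(-3) = -15)
w(U, L) = L + U
w(-479, K(18, -22)) - 1*(-99894) = (-15 - 479) - 1*(-99894) = -494 + 99894 = 99400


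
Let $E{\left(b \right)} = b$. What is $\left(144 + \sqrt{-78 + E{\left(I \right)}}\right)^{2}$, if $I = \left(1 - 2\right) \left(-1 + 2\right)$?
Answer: $\left(144 + i \sqrt{79}\right)^{2} \approx 20657.0 + 2559.8 i$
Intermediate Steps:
$I = -1$ ($I = \left(-1\right) 1 = -1$)
$\left(144 + \sqrt{-78 + E{\left(I \right)}}\right)^{2} = \left(144 + \sqrt{-78 - 1}\right)^{2} = \left(144 + \sqrt{-79}\right)^{2} = \left(144 + i \sqrt{79}\right)^{2}$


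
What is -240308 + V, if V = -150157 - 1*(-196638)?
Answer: -193827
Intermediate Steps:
V = 46481 (V = -150157 + 196638 = 46481)
-240308 + V = -240308 + 46481 = -193827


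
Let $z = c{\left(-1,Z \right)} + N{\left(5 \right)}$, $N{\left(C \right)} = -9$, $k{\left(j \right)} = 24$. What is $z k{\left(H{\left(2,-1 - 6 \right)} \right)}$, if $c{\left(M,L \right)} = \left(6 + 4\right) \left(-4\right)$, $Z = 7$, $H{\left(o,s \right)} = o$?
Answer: $-1176$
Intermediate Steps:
$c{\left(M,L \right)} = -40$ ($c{\left(M,L \right)} = 10 \left(-4\right) = -40$)
$z = -49$ ($z = -40 - 9 = -49$)
$z k{\left(H{\left(2,-1 - 6 \right)} \right)} = \left(-49\right) 24 = -1176$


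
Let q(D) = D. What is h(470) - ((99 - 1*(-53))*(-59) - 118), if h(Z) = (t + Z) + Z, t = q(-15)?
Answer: 10011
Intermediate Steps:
t = -15
h(Z) = -15 + 2*Z (h(Z) = (-15 + Z) + Z = -15 + 2*Z)
h(470) - ((99 - 1*(-53))*(-59) - 118) = (-15 + 2*470) - ((99 - 1*(-53))*(-59) - 118) = (-15 + 940) - ((99 + 53)*(-59) - 118) = 925 - (152*(-59) - 118) = 925 - (-8968 - 118) = 925 - 1*(-9086) = 925 + 9086 = 10011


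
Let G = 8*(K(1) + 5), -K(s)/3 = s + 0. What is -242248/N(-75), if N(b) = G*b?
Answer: 30281/150 ≈ 201.87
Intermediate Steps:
K(s) = -3*s (K(s) = -3*(s + 0) = -3*s)
G = 16 (G = 8*(-3*1 + 5) = 8*(-3 + 5) = 8*2 = 16)
N(b) = 16*b
-242248/N(-75) = -242248/(16*(-75)) = -242248/(-1200) = -242248*(-1/1200) = 30281/150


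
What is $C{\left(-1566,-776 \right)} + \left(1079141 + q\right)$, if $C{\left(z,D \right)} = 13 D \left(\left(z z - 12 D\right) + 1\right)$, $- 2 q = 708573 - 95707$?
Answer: $-24832544164$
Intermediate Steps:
$q = -306433$ ($q = - \frac{708573 - 95707}{2} = \left(- \frac{1}{2}\right) 612866 = -306433$)
$C{\left(z,D \right)} = 13 D \left(1 + z^{2} - 12 D\right)$ ($C{\left(z,D \right)} = 13 D \left(\left(z^{2} - 12 D\right) + 1\right) = 13 D \left(1 + z^{2} - 12 D\right)$)
$C{\left(-1566,-776 \right)} + \left(1079141 + q\right) = 13 \left(-776\right) \left(1 + \left(-1566\right)^{2} - -9312\right) + \left(1079141 - 306433\right) = 13 \left(-776\right) \left(1 + 2452356 + 9312\right) + 772708 = 13 \left(-776\right) 2461669 + 772708 = -24833316872 + 772708 = -24832544164$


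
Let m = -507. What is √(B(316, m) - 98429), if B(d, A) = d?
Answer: I*√98113 ≈ 313.23*I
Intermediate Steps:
√(B(316, m) - 98429) = √(316 - 98429) = √(-98113) = I*√98113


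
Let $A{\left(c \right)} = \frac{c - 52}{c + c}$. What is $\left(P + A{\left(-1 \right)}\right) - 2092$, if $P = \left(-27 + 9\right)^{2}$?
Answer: $- \frac{3483}{2} \approx -1741.5$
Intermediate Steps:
$P = 324$ ($P = \left(-18\right)^{2} = 324$)
$A{\left(c \right)} = \frac{-52 + c}{2 c}$
$\left(P + A{\left(-1 \right)}\right) - 2092 = \left(324 + \frac{-52 - 1}{2 \left(-1\right)}\right) - 2092 = \left(324 + \frac{1}{2} \left(-1\right) \left(-53\right)\right) - 2092 = \left(324 + \frac{53}{2}\right) - 2092 = \frac{701}{2} - 2092 = - \frac{3483}{2}$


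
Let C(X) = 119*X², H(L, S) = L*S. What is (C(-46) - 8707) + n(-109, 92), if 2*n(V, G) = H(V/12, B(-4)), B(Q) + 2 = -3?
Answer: 5834873/24 ≈ 2.4312e+5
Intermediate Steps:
B(Q) = -5 (B(Q) = -2 - 3 = -5)
n(V, G) = -5*V/24 (n(V, G) = ((V/12)*(-5))/2 = (-5*V/12)/2 = -5*V/24)
(C(-46) - 8707) + n(-109, 92) = (119*(-46)² - 8707) - 5/24*(-109) = (119*2116 - 8707) + 545/24 = (251804 - 8707) + 545/24 = 243097 + 545/24 = 5834873/24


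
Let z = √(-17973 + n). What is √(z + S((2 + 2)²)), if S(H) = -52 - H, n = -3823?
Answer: √(-68 + 2*I*√5449) ≈ 6.8754 + 10.736*I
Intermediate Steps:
z = 2*I*√5449 (z = √(-17973 - 3823) = √(-21796) = 2*I*√5449 ≈ 147.63*I)
√(z + S((2 + 2)²)) = √(2*I*√5449 + (-52 - (2 + 2)²)) = √(2*I*√5449 + (-52 - 1*4²)) = √(2*I*√5449 + (-52 - 1*16)) = √(2*I*√5449 + (-52 - 16)) = √(2*I*√5449 - 68) = √(-68 + 2*I*√5449)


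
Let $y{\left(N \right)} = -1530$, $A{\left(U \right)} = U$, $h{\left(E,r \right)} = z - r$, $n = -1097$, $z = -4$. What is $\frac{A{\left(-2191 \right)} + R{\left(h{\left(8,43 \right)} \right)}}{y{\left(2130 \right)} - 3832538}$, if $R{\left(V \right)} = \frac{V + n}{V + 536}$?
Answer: $\frac{1072543}{1874859252} \approx 0.00057207$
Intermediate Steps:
$h{\left(E,r \right)} = -4 - r$
$R{\left(V \right)} = \frac{-1097 + V}{536 + V}$ ($R{\left(V \right)} = \frac{V - 1097}{V + 536} = \frac{-1097 + V}{536 + V}$)
$\frac{A{\left(-2191 \right)} + R{\left(h{\left(8,43 \right)} \right)}}{y{\left(2130 \right)} - 3832538} = \frac{-2191 + \frac{-1097 - 47}{536 - 47}}{-1530 - 3832538} = \frac{-2191 + \frac{-1097 - 47}{536 - 47}}{-3834068} = \left(-2191 + \frac{-1097 - 47}{536 - 47}\right) \left(- \frac{1}{3834068}\right) = \left(-2191 + \frac{1}{489} \left(-1144\right)\right) \left(- \frac{1}{3834068}\right) = \left(-2191 - \frac{1144}{489}\right) \left(- \frac{1}{3834068}\right) = \left(- \frac{1072543}{489}\right) \left(- \frac{1}{3834068}\right) = \frac{1072543}{1874859252}$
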